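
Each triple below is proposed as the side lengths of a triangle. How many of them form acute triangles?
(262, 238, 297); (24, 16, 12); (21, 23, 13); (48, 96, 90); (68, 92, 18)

3

(262,238,297): 238²+262² = 125288 > 88209 = 297² → acute
(24,16,12): 12²+16² = 400 < 576 = 24² → obtuse
(21,23,13): 13²+21² = 610 > 529 = 23² → acute
(48,96,90): 48²+90² = 10404 > 9216 = 96² → acute
(68,92,18): 18+68 ≤ 92, not a triangle
3 of the 5 are acute.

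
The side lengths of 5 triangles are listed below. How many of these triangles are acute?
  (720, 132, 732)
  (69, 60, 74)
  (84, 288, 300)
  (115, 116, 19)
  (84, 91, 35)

2

(720,132,732): 132²+720² = 535824 = 732² → right
(69,60,74): 60²+69² = 8361 > 5476 = 74² → acute
(84,288,300): 84²+288² = 90000 = 300² → right
(115,116,19): 19²+115² = 13586 > 13456 = 116² → acute
(84,91,35): 35²+84² = 8281 = 91² → right
2 of the 5 are acute.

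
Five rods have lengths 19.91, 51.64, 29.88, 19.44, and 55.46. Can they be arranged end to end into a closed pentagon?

A pentagon exists iff every side is shorter than the sum of the others — equivalently, the longest side is less than the sum of the rest.
Longest side 55.46 < 120.87 (sum of the remaining 4), so yes.

Yes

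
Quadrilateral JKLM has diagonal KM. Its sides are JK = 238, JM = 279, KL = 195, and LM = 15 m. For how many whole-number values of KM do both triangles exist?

29

From triangle JKM: 41 < KM < 517.
From triangle LKM: 180 < KM < 210.
Intersection: 180 < KM < 210, so integers 181 through 209: 29 values.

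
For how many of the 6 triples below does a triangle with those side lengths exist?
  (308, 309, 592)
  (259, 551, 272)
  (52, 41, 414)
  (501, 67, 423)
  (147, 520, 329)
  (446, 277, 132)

(308,309,592): 308+309 > 592 → valid
(259,272,551): 259+272 ≤ 551 → not valid
(41,52,414): 41+52 ≤ 414 → not valid
(67,423,501): 67+423 ≤ 501 → not valid
(147,329,520): 147+329 ≤ 520 → not valid
(132,277,446): 132+277 ≤ 446 → not valid
1 of the 6 triples forms a triangle.

1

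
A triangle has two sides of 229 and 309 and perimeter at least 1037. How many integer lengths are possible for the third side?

Triangle inequality: 80 < x < 538. Perimeter ≥ 1037 gives x ≥ 1037 − 229 − 309 = 499.
So 499 ≤ x < 538; integers 499 through 537: 39 values.

39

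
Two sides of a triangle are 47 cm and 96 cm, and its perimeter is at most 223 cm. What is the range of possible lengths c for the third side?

49 < c ≤ 80

Triangle inequality alone gives 49 < c < 143.
The perimeter condition gives c ≤ 223 − 47 − 96 = 80.
Intersecting the two: 49 < c ≤ 80.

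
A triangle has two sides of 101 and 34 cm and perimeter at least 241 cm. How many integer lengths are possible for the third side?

Triangle inequality: 67 < x < 135. Perimeter ≥ 241 gives x ≥ 241 − 101 − 34 = 106.
So 106 ≤ x < 135; integers 106 through 134: 29 values.

29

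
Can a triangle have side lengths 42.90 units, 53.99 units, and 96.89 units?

The two shorter sides sum to 96.89, exactly equal to the longest side 96.89.
That gives only a degenerate (flat) triangle — the inequality must be strict.

No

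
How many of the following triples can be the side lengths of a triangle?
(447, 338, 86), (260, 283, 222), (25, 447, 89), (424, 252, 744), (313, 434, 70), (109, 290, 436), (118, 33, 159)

1

(86,338,447): 86+338 ≤ 447 → not valid
(222,260,283): 222+260 > 283 → valid
(25,89,447): 25+89 ≤ 447 → not valid
(252,424,744): 252+424 ≤ 744 → not valid
(70,313,434): 70+313 ≤ 434 → not valid
(109,290,436): 109+290 ≤ 436 → not valid
(33,118,159): 33+118 ≤ 159 → not valid
1 of the 7 triples forms a triangle.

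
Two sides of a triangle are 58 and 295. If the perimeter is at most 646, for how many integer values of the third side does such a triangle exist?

56

Triangle inequality: 237 < x < 353. Perimeter ≤ 646 gives x ≤ 646 − 58 − 295 = 293.
So 237 < x ≤ 293; integers 238 through 293: 56 values.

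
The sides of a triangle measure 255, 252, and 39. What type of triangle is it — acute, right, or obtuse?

right

Compare the square of the longest side to the sum of squares of the other two: 39² + 252² = 65025 = 255².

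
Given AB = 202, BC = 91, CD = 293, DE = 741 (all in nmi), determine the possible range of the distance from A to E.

155 ≤ AE ≤ 1327 nmi

The maximum is all hops collinear in one direction: 202 + 91 + 293 + 741 = 1327.
The longest hop is 741; the others sum to 586. Folding the others back against it leaves at least 741 − 586 = 155.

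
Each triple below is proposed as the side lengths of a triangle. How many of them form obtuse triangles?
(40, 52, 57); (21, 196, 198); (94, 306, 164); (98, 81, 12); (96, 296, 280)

1

(40,52,57): 40²+52² = 4304 > 3249 = 57² → acute
(21,196,198): 21²+196² = 38857 < 39204 = 198² → obtuse
(94,306,164): 94+164 ≤ 306, not a triangle
(98,81,12): 12+81 ≤ 98, not a triangle
(96,296,280): 96²+280² = 87616 = 296² → right
1 of the 5 is obtuse.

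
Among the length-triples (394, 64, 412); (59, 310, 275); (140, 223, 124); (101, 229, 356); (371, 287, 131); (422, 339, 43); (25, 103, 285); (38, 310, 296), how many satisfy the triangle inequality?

5

(64,394,412): 64+394 > 412 → valid
(59,275,310): 59+275 > 310 → valid
(124,140,223): 124+140 > 223 → valid
(101,229,356): 101+229 ≤ 356 → not valid
(131,287,371): 131+287 > 371 → valid
(43,339,422): 43+339 ≤ 422 → not valid
(25,103,285): 25+103 ≤ 285 → not valid
(38,296,310): 38+296 > 310 → valid
5 of the 8 triples form a triangle.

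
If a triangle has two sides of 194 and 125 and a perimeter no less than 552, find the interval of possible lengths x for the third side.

Triangle inequality alone gives 69 < x < 319.
The perimeter condition gives x ≥ 552 − 194 − 125 = 233.
Intersecting the two: 233 ≤ x < 319.

233 ≤ x < 319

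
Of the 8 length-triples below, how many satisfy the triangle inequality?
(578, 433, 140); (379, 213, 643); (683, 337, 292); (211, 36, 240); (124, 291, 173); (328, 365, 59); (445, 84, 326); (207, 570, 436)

4

(140,433,578): 140+433 ≤ 578 → not valid
(213,379,643): 213+379 ≤ 643 → not valid
(292,337,683): 292+337 ≤ 683 → not valid
(36,211,240): 36+211 > 240 → valid
(124,173,291): 124+173 > 291 → valid
(59,328,365): 59+328 > 365 → valid
(84,326,445): 84+326 ≤ 445 → not valid
(207,436,570): 207+436 > 570 → valid
4 of the 8 triples form a triangle.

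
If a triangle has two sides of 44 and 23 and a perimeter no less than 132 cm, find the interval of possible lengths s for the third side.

Triangle inequality alone gives 21 < s < 67.
The perimeter condition gives s ≥ 132 − 44 − 23 = 65.
Intersecting the two: 65 ≤ s < 67.

65 ≤ s < 67 cm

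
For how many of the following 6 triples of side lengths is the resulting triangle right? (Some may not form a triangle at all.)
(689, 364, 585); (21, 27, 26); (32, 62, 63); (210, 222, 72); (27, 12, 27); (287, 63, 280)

3

(689,364,585): 364²+585² = 474721 = 689² → right
(21,27,26): 21²+26² = 1117 > 729 = 27² → acute
(32,62,63): 32²+62² = 4868 > 3969 = 63² → acute
(210,222,72): 72²+210² = 49284 = 222² → right
(27,12,27): 12²+27² = 873 > 729 = 27² → acute
(287,63,280): 63²+280² = 82369 = 287² → right
3 of the 6 are right.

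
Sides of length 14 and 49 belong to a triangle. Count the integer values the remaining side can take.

27

The third side lies in the open interval (35, 63).
Integers from 36 to 62 inclusive: 62 − 36 + 1 = 27.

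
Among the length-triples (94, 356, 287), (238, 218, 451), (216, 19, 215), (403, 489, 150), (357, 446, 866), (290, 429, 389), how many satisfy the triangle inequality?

(94,287,356): 94+287 > 356 → valid
(218,238,451): 218+238 > 451 → valid
(19,215,216): 19+215 > 216 → valid
(150,403,489): 150+403 > 489 → valid
(357,446,866): 357+446 ≤ 866 → not valid
(290,389,429): 290+389 > 429 → valid
5 of the 6 triples form a triangle.

5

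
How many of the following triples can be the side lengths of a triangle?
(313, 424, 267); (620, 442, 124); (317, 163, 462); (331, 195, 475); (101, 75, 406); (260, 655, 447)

4

(267,313,424): 267+313 > 424 → valid
(124,442,620): 124+442 ≤ 620 → not valid
(163,317,462): 163+317 > 462 → valid
(195,331,475): 195+331 > 475 → valid
(75,101,406): 75+101 ≤ 406 → not valid
(260,447,655): 260+447 > 655 → valid
4 of the 6 triples form a triangle.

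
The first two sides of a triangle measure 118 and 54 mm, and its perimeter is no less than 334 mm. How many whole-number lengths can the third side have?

10

Triangle inequality: 64 < x < 172. Perimeter ≥ 334 gives x ≥ 334 − 118 − 54 = 162.
So 162 ≤ x < 172; integers 162 through 171: 10 values.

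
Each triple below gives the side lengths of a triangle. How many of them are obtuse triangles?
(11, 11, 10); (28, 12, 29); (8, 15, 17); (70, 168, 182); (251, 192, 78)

(11,11,10): 10²+11² = 221 > 121 = 11² → acute
(28,12,29): 12²+28² = 928 > 841 = 29² → acute
(8,15,17): 8²+15² = 289 = 17² → right
(70,168,182): 70²+168² = 33124 = 182² → right
(251,192,78): 78²+192² = 42948 < 63001 = 251² → obtuse
1 of the 5 is obtuse.

1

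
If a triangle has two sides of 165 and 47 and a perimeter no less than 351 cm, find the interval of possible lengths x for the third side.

139 ≤ x < 212 cm

Triangle inequality alone gives 118 < x < 212.
The perimeter condition gives x ≥ 351 − 165 − 47 = 139.
Intersecting the two: 139 ≤ x < 212.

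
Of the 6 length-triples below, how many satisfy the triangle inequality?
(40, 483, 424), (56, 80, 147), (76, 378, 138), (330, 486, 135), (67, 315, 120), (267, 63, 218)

1

(40,424,483): 40+424 ≤ 483 → not valid
(56,80,147): 56+80 ≤ 147 → not valid
(76,138,378): 76+138 ≤ 378 → not valid
(135,330,486): 135+330 ≤ 486 → not valid
(67,120,315): 67+120 ≤ 315 → not valid
(63,218,267): 63+218 > 267 → valid
1 of the 6 triples forms a triangle.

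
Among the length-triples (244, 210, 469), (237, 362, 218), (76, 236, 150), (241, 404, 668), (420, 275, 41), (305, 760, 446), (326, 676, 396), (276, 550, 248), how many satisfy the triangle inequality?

2

(210,244,469): 210+244 ≤ 469 → not valid
(218,237,362): 218+237 > 362 → valid
(76,150,236): 76+150 ≤ 236 → not valid
(241,404,668): 241+404 ≤ 668 → not valid
(41,275,420): 41+275 ≤ 420 → not valid
(305,446,760): 305+446 ≤ 760 → not valid
(326,396,676): 326+396 > 676 → valid
(248,276,550): 248+276 ≤ 550 → not valid
2 of the 8 triples form a triangle.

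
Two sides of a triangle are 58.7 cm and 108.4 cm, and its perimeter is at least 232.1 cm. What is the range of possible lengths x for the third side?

Triangle inequality alone gives 49.7 < x < 167.1.
The perimeter condition gives x ≥ 232.1 − 58.7 − 108.4 = 65.0.
Intersecting the two: 65.0 ≤ x < 167.1.

65.0 ≤ x < 167.1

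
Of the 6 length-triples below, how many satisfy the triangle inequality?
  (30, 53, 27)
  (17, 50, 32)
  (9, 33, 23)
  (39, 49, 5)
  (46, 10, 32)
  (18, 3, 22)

1

(27,30,53): 27+30 > 53 → valid
(17,32,50): 17+32 ≤ 50 → not valid
(9,23,33): 9+23 ≤ 33 → not valid
(5,39,49): 5+39 ≤ 49 → not valid
(10,32,46): 10+32 ≤ 46 → not valid
(3,18,22): 3+18 ≤ 22 → not valid
1 of the 6 triples forms a triangle.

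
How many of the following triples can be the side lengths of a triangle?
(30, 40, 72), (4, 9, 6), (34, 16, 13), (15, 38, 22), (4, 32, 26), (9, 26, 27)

2

(30,40,72): 30+40 ≤ 72 → not valid
(4,6,9): 4+6 > 9 → valid
(13,16,34): 13+16 ≤ 34 → not valid
(15,22,38): 15+22 ≤ 38 → not valid
(4,26,32): 4+26 ≤ 32 → not valid
(9,26,27): 9+26 > 27 → valid
2 of the 6 triples form a triangle.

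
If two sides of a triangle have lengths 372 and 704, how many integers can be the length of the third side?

743

The third side lies in the open interval (332, 1076).
Integers from 333 to 1075 inclusive: 1075 − 333 + 1 = 743.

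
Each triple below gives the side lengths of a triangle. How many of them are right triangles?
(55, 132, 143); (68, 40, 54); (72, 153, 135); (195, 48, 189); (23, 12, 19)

(55,132,143): 55²+132² = 20449 = 143² → right
(68,40,54): 40²+54² = 4516 < 4624 = 68² → obtuse
(72,153,135): 72²+135² = 23409 = 153² → right
(195,48,189): 48²+189² = 38025 = 195² → right
(23,12,19): 12²+19² = 505 < 529 = 23² → obtuse
3 of the 5 are right.

3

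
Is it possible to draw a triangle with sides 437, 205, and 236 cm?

Yes

The longest side is 437, and the other two sum to 441.
Since 441 > 437, the triangle inequality holds.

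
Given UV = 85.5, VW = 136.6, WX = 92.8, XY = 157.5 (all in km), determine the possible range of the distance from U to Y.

The maximum is all hops collinear in one direction: 85.5 + 136.6 + 92.8 + 157.5 = 472.4.
The longest hop is 157.5; the others sum to 314.9. Since 157.5 ≤ 314.9, the path can fold back on itself completely, so the minimum distance is 0.

0 ≤ UY ≤ 472.4 km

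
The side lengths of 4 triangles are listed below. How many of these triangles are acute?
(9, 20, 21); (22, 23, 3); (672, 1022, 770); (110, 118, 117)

2

(9,20,21): 9²+20² = 481 > 441 = 21² → acute
(22,23,3): 3²+22² = 493 < 529 = 23² → obtuse
(672,1022,770): 672²+770² = 1044484 = 1022² → right
(110,118,117): 110²+117² = 25789 > 13924 = 118² → acute
2 of the 4 are acute.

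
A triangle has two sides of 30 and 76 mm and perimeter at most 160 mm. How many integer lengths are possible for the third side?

8

Triangle inequality: 46 < x < 106. Perimeter ≤ 160 gives x ≤ 160 − 30 − 76 = 54.
So 46 < x ≤ 54; integers 47 through 54: 8 values.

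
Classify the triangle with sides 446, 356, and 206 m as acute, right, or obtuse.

obtuse

Compare the square of the longest side to the sum of squares of the other two: 206² + 356² = 169172 < 198916 = 446².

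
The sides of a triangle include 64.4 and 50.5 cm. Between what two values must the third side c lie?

13.9 < c < 114.9 (cm)

By the triangle inequality, c must be less than 64.4 + 50.5 = 114.9 and greater than |64.4 − 50.5| = 13.9.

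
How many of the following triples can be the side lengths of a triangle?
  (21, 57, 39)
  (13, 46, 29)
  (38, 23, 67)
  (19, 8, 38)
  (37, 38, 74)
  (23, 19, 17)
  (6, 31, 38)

(21,39,57): 21+39 > 57 → valid
(13,29,46): 13+29 ≤ 46 → not valid
(23,38,67): 23+38 ≤ 67 → not valid
(8,19,38): 8+19 ≤ 38 → not valid
(37,38,74): 37+38 > 74 → valid
(17,19,23): 17+19 > 23 → valid
(6,31,38): 6+31 ≤ 38 → not valid
3 of the 7 triples form a triangle.

3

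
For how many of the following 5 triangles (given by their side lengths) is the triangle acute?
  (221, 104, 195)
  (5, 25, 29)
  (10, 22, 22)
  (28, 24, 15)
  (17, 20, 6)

(221,104,195): 104²+195² = 48841 = 221² → right
(5,25,29): 5²+25² = 650 < 841 = 29² → obtuse
(10,22,22): 10²+22² = 584 > 484 = 22² → acute
(28,24,15): 15²+24² = 801 > 784 = 28² → acute
(17,20,6): 6²+17² = 325 < 400 = 20² → obtuse
2 of the 5 are acute.

2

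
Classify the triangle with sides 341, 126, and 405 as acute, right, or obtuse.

Compare the square of the longest side to the sum of squares of the other two: 126² + 341² = 132157 < 164025 = 405².

obtuse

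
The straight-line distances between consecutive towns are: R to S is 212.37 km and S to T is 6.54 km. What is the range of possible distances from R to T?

By the triangle inequality, |212.37 − 6.54| ≤ RT ≤ 212.37 + 6.54.

205.83 ≤ RT ≤ 218.91 km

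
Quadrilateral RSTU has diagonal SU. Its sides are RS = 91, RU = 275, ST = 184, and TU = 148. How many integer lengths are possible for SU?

From triangle RSU: 184 < SU < 366.
From triangle TSU: 36 < SU < 332.
Intersection: 184 < SU < 332, so integers 185 through 331: 147 values.

147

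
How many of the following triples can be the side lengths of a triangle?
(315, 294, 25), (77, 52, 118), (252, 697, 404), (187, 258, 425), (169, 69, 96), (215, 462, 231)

3

(25,294,315): 25+294 > 315 → valid
(52,77,118): 52+77 > 118 → valid
(252,404,697): 252+404 ≤ 697 → not valid
(187,258,425): 187+258 > 425 → valid
(69,96,169): 69+96 ≤ 169 → not valid
(215,231,462): 215+231 ≤ 462 → not valid
3 of the 6 triples form a triangle.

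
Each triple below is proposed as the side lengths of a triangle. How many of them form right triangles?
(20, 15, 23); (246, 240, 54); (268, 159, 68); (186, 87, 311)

1

(20,15,23): 15²+20² = 625 > 529 = 23² → acute
(246,240,54): 54²+240² = 60516 = 246² → right
(268,159,68): 68+159 ≤ 268, not a triangle
(186,87,311): 87+186 ≤ 311, not a triangle
1 of the 4 is right.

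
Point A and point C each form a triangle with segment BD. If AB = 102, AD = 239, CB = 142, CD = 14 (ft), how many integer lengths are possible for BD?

From triangle ABD: 137 < BD < 341.
From triangle CBD: 128 < BD < 156.
Intersection: 137 < BD < 156, so integers 138 through 155: 18 values.

18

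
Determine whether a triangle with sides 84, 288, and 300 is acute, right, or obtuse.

Compare the square of the longest side to the sum of squares of the other two: 84² + 288² = 90000 = 300².

right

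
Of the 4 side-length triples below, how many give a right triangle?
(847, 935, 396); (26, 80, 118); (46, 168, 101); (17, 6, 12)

1

(847,935,396): 396²+847² = 874225 = 935² → right
(26,80,118): 26+80 ≤ 118, not a triangle
(46,168,101): 46+101 ≤ 168, not a triangle
(17,6,12): 6²+12² = 180 < 289 = 17² → obtuse
1 of the 4 is right.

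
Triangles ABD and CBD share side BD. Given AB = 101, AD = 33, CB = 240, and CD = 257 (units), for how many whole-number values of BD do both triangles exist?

From triangle ABD: 68 < BD < 134.
From triangle CBD: 17 < BD < 497.
Intersection: 68 < BD < 134, so integers 69 through 133: 65 values.

65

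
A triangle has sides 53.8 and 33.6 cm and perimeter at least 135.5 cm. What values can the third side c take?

Triangle inequality alone gives 20.2 < c < 87.4.
The perimeter condition gives c ≥ 135.5 − 53.8 − 33.6 = 48.1.
Intersecting the two: 48.1 ≤ c < 87.4.

48.1 ≤ c < 87.4 cm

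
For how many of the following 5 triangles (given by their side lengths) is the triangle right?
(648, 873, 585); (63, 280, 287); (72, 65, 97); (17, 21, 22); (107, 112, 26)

3

(648,873,585): 585²+648² = 762129 = 873² → right
(63,280,287): 63²+280² = 82369 = 287² → right
(72,65,97): 65²+72² = 9409 = 97² → right
(17,21,22): 17²+21² = 730 > 484 = 22² → acute
(107,112,26): 26²+107² = 12125 < 12544 = 112² → obtuse
3 of the 5 are right.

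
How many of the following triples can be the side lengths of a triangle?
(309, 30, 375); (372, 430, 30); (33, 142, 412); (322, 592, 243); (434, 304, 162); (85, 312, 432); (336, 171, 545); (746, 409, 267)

(30,309,375): 30+309 ≤ 375 → not valid
(30,372,430): 30+372 ≤ 430 → not valid
(33,142,412): 33+142 ≤ 412 → not valid
(243,322,592): 243+322 ≤ 592 → not valid
(162,304,434): 162+304 > 434 → valid
(85,312,432): 85+312 ≤ 432 → not valid
(171,336,545): 171+336 ≤ 545 → not valid
(267,409,746): 267+409 ≤ 746 → not valid
1 of the 8 triples forms a triangle.

1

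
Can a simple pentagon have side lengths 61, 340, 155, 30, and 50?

For a pentagon, each side must be shorter than the sum of the others.
Here the longest side is 340, but the remaining 4 sides sum to only 296.

No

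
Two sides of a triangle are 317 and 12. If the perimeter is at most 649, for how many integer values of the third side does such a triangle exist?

15

Triangle inequality: 305 < x < 329. Perimeter ≤ 649 gives x ≤ 649 − 317 − 12 = 320.
So 305 < x ≤ 320; integers 306 through 320: 15 values.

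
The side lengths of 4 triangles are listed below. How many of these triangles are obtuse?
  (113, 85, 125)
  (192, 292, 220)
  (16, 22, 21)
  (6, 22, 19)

(113,85,125): 85²+113² = 19994 > 15625 = 125² → acute
(192,292,220): 192²+220² = 85264 = 292² → right
(16,22,21): 16²+21² = 697 > 484 = 22² → acute
(6,22,19): 6²+19² = 397 < 484 = 22² → obtuse
1 of the 4 is obtuse.

1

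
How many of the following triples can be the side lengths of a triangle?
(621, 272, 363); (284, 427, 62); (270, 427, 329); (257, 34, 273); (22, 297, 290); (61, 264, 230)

(272,363,621): 272+363 > 621 → valid
(62,284,427): 62+284 ≤ 427 → not valid
(270,329,427): 270+329 > 427 → valid
(34,257,273): 34+257 > 273 → valid
(22,290,297): 22+290 > 297 → valid
(61,230,264): 61+230 > 264 → valid
5 of the 6 triples form a triangle.

5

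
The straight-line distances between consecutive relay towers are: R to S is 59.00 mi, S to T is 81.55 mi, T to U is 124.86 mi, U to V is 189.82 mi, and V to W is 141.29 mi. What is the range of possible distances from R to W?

The maximum is all hops collinear in one direction: 59.00 + 81.55 + 124.86 + 189.82 + 141.29 = 596.52.
The longest hop is 189.82; the others sum to 406.70. Since 189.82 ≤ 406.70, the path can fold back on itself completely, so the minimum distance is 0.

0 ≤ RW ≤ 596.52 mi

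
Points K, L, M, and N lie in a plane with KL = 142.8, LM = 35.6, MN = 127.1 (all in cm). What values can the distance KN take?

0 ≤ KN ≤ 305.5 cm

The maximum is all hops collinear in one direction: 142.8 + 35.6 + 127.1 = 305.5.
The longest hop is 142.8; the others sum to 162.7. Since 142.8 ≤ 162.7, the path can fold back on itself completely, so the minimum distance is 0.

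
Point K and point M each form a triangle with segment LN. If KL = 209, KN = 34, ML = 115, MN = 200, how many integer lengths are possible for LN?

From triangle KLN: 175 < LN < 243.
From triangle MLN: 85 < LN < 315.
Intersection: 175 < LN < 243, so integers 176 through 242: 67 values.

67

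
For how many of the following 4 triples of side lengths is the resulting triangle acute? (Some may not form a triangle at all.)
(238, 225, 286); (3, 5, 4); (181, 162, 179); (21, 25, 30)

(238,225,286): 225²+238² = 107269 > 81796 = 286² → acute
(3,5,4): 3²+4² = 25 = 5² → right
(181,162,179): 162²+179² = 58285 > 32761 = 181² → acute
(21,25,30): 21²+25² = 1066 > 900 = 30² → acute
3 of the 4 are acute.

3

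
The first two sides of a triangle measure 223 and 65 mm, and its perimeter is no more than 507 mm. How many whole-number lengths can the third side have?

61

Triangle inequality: 158 < x < 288. Perimeter ≤ 507 gives x ≤ 507 − 223 − 65 = 219.
So 158 < x ≤ 219; integers 159 through 219: 61 values.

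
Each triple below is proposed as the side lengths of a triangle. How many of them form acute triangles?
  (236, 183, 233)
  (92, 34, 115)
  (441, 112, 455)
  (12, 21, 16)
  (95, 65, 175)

(236,183,233): 183²+233² = 87778 > 55696 = 236² → acute
(92,34,115): 34²+92² = 9620 < 13225 = 115² → obtuse
(441,112,455): 112²+441² = 207025 = 455² → right
(12,21,16): 12²+16² = 400 < 441 = 21² → obtuse
(95,65,175): 65+95 ≤ 175, not a triangle
1 of the 5 is acute.

1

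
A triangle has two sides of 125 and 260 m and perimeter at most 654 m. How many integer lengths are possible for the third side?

134

Triangle inequality: 135 < x < 385. Perimeter ≤ 654 gives x ≤ 654 − 125 − 260 = 269.
So 135 < x ≤ 269; integers 136 through 269: 134 values.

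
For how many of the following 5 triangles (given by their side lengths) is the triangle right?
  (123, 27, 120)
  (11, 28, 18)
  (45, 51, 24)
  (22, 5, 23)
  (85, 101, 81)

(123,27,120): 27²+120² = 15129 = 123² → right
(11,28,18): 11²+18² = 445 < 784 = 28² → obtuse
(45,51,24): 24²+45² = 2601 = 51² → right
(22,5,23): 5²+22² = 509 < 529 = 23² → obtuse
(85,101,81): 81²+85² = 13786 > 10201 = 101² → acute
2 of the 5 are right.

2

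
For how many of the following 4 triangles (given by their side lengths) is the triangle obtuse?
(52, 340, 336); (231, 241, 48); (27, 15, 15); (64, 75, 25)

3

(52,340,336): 52²+336² = 115600 = 340² → right
(231,241,48): 48²+231² = 55665 < 58081 = 241² → obtuse
(27,15,15): 15²+15² = 450 < 729 = 27² → obtuse
(64,75,25): 25²+64² = 4721 < 5625 = 75² → obtuse
3 of the 4 are obtuse.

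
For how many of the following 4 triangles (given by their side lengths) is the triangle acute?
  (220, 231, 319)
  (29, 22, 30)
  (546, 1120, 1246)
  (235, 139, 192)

(220,231,319): 220²+231² = 101761 = 319² → right
(29,22,30): 22²+29² = 1325 > 900 = 30² → acute
(546,1120,1246): 546²+1120² = 1552516 = 1246² → right
(235,139,192): 139²+192² = 56185 > 55225 = 235² → acute
2 of the 4 are acute.

2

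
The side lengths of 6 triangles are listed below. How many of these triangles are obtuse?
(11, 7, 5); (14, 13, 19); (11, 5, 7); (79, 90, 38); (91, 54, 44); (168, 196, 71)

5

(11,7,5): 5²+7² = 74 < 121 = 11² → obtuse
(14,13,19): 13²+14² = 365 > 361 = 19² → acute
(11,5,7): 5²+7² = 74 < 121 = 11² → obtuse
(79,90,38): 38²+79² = 7685 < 8100 = 90² → obtuse
(91,54,44): 44²+54² = 4852 < 8281 = 91² → obtuse
(168,196,71): 71²+168² = 33265 < 38416 = 196² → obtuse
5 of the 6 are obtuse.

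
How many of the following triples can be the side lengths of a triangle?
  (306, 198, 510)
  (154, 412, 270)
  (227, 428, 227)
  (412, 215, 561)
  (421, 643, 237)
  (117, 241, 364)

4

(198,306,510): 198+306 ≤ 510 → not valid
(154,270,412): 154+270 > 412 → valid
(227,227,428): 227+227 > 428 → valid
(215,412,561): 215+412 > 561 → valid
(237,421,643): 237+421 > 643 → valid
(117,241,364): 117+241 ≤ 364 → not valid
4 of the 6 triples form a triangle.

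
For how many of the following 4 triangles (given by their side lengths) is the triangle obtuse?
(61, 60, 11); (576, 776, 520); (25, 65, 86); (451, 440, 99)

(61,60,11): 11²+60² = 3721 = 61² → right
(576,776,520): 520²+576² = 602176 = 776² → right
(25,65,86): 25²+65² = 4850 < 7396 = 86² → obtuse
(451,440,99): 99²+440² = 203401 = 451² → right
1 of the 4 is obtuse.

1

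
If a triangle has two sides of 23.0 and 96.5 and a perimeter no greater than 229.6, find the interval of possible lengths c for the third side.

73.5 < c ≤ 110.1

Triangle inequality alone gives 73.5 < c < 119.5.
The perimeter condition gives c ≤ 229.6 − 23.0 − 96.5 = 110.1.
Intersecting the two: 73.5 < c ≤ 110.1.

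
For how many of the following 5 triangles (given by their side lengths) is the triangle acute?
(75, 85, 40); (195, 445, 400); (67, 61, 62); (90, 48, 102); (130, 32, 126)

(75,85,40): 40²+75² = 7225 = 85² → right
(195,445,400): 195²+400² = 198025 = 445² → right
(67,61,62): 61²+62² = 7565 > 4489 = 67² → acute
(90,48,102): 48²+90² = 10404 = 102² → right
(130,32,126): 32²+126² = 16900 = 130² → right
1 of the 5 is acute.

1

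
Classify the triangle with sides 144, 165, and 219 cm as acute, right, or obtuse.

right

Compare the square of the longest side to the sum of squares of the other two: 144² + 165² = 47961 = 219².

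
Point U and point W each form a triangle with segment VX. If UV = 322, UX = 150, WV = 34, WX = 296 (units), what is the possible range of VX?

From triangle UVX: |322 − 150| < VX < 322 + 150, i.e. 172 < VX < 472.
From triangle WVX: 262 < VX < 330.
Both must hold, so VX lies in the intersection.

262 < VX < 330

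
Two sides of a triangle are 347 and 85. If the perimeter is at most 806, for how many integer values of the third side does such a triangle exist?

112

Triangle inequality: 262 < x < 432. Perimeter ≤ 806 gives x ≤ 806 − 347 − 85 = 374.
So 262 < x ≤ 374; integers 263 through 374: 112 values.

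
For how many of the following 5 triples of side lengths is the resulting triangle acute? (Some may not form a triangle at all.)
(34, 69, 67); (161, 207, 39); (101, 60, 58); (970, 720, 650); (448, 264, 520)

(34,69,67): 34²+67² = 5645 > 4761 = 69² → acute
(161,207,39): 39+161 ≤ 207, not a triangle
(101,60,58): 58²+60² = 6964 < 10201 = 101² → obtuse
(970,720,650): 650²+720² = 940900 = 970² → right
(448,264,520): 264²+448² = 270400 = 520² → right
1 of the 5 is acute.

1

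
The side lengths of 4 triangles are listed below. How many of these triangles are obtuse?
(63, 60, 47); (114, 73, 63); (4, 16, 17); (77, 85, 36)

2

(63,60,47): 47²+60² = 5809 > 3969 = 63² → acute
(114,73,63): 63²+73² = 9298 < 12996 = 114² → obtuse
(4,16,17): 4²+16² = 272 < 289 = 17² → obtuse
(77,85,36): 36²+77² = 7225 = 85² → right
2 of the 4 are obtuse.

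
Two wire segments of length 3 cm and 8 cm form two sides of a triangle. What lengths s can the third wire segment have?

By the triangle inequality, s must be less than 3 + 8 = 11 and greater than |3 − 8| = 5.

5 < s < 11 (cm)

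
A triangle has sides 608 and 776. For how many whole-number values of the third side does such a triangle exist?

The third side lies in the open interval (168, 1384).
Integers from 169 to 1383 inclusive: 1383 − 169 + 1 = 1215.

1215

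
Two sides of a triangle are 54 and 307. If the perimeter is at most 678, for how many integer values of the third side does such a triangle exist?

Triangle inequality: 253 < x < 361. Perimeter ≤ 678 gives x ≤ 678 − 54 − 307 = 317.
So 253 < x ≤ 317; integers 254 through 317: 64 values.

64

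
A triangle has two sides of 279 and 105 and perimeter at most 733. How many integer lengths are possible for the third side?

Triangle inequality: 174 < x < 384. Perimeter ≤ 733 gives x ≤ 733 − 279 − 105 = 349.
So 174 < x ≤ 349; integers 175 through 349: 175 values.

175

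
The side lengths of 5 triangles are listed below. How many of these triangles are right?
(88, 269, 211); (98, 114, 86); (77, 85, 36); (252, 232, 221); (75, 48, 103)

(88,269,211): 88²+211² = 52265 < 72361 = 269² → obtuse
(98,114,86): 86²+98² = 17000 > 12996 = 114² → acute
(77,85,36): 36²+77² = 7225 = 85² → right
(252,232,221): 221²+232² = 102665 > 63504 = 252² → acute
(75,48,103): 48²+75² = 7929 < 10609 = 103² → obtuse
1 of the 5 is right.

1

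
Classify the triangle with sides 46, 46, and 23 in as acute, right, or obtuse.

acute

Compare the square of the longest side to the sum of squares of the other two: 23² + 46² = 2645 > 2116 = 46².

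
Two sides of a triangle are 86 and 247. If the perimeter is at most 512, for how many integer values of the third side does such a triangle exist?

Triangle inequality: 161 < x < 333. Perimeter ≤ 512 gives x ≤ 512 − 86 − 247 = 179.
So 161 < x ≤ 179; integers 162 through 179: 18 values.

18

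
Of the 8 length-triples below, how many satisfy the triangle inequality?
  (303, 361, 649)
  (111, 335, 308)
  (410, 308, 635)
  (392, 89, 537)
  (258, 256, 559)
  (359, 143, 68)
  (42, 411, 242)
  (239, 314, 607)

(303,361,649): 303+361 > 649 → valid
(111,308,335): 111+308 > 335 → valid
(308,410,635): 308+410 > 635 → valid
(89,392,537): 89+392 ≤ 537 → not valid
(256,258,559): 256+258 ≤ 559 → not valid
(68,143,359): 68+143 ≤ 359 → not valid
(42,242,411): 42+242 ≤ 411 → not valid
(239,314,607): 239+314 ≤ 607 → not valid
3 of the 8 triples form a triangle.

3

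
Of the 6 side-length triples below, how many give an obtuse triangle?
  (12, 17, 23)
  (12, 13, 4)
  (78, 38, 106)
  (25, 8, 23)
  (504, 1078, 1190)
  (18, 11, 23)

(12,17,23): 12²+17² = 433 < 529 = 23² → obtuse
(12,13,4): 4²+12² = 160 < 169 = 13² → obtuse
(78,38,106): 38²+78² = 7528 < 11236 = 106² → obtuse
(25,8,23): 8²+23² = 593 < 625 = 25² → obtuse
(504,1078,1190): 504²+1078² = 1416100 = 1190² → right
(18,11,23): 11²+18² = 445 < 529 = 23² → obtuse
5 of the 6 are obtuse.

5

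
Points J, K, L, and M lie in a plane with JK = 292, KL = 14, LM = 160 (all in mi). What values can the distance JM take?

The maximum is all hops collinear in one direction: 292 + 14 + 160 = 466.
The longest hop is 292; the others sum to 174. Folding the others back against it leaves at least 292 − 174 = 118.

118 ≤ JM ≤ 466 mi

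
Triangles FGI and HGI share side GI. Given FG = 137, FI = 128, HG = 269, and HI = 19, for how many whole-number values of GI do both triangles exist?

From triangle FGI: 9 < GI < 265.
From triangle HGI: 250 < GI < 288.
Intersection: 250 < GI < 265, so integers 251 through 264: 14 values.

14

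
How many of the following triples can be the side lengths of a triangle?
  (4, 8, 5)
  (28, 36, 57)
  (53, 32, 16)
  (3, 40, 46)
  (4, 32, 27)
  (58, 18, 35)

(4,5,8): 4+5 > 8 → valid
(28,36,57): 28+36 > 57 → valid
(16,32,53): 16+32 ≤ 53 → not valid
(3,40,46): 3+40 ≤ 46 → not valid
(4,27,32): 4+27 ≤ 32 → not valid
(18,35,58): 18+35 ≤ 58 → not valid
2 of the 6 triples form a triangle.

2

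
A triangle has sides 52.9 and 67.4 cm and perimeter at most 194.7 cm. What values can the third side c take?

Triangle inequality alone gives 14.5 < c < 120.3.
The perimeter condition gives c ≤ 194.7 − 52.9 − 67.4 = 74.4.
Intersecting the two: 14.5 < c ≤ 74.4.

14.5 < c ≤ 74.4 cm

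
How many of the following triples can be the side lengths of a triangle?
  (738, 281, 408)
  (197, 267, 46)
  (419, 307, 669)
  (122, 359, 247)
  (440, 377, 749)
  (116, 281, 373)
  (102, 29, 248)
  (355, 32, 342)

5

(281,408,738): 281+408 ≤ 738 → not valid
(46,197,267): 46+197 ≤ 267 → not valid
(307,419,669): 307+419 > 669 → valid
(122,247,359): 122+247 > 359 → valid
(377,440,749): 377+440 > 749 → valid
(116,281,373): 116+281 > 373 → valid
(29,102,248): 29+102 ≤ 248 → not valid
(32,342,355): 32+342 > 355 → valid
5 of the 8 triples form a triangle.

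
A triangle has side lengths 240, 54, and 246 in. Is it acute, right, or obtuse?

Compare the square of the longest side to the sum of squares of the other two: 54² + 240² = 60516 = 246².

right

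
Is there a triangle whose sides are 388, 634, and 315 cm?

The longest side is 634, and the other two sum to 703.
Since 703 > 634, the triangle inequality holds.

Yes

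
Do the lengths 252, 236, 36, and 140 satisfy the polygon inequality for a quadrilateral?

Yes

A quadrilateral exists iff every side is shorter than the sum of the others — equivalently, the longest side is less than the sum of the rest.
Longest side 252 < 412 (sum of the remaining 3), so yes.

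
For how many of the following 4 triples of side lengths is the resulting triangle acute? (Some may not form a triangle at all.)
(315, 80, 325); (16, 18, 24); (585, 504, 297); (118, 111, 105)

2

(315,80,325): 80²+315² = 105625 = 325² → right
(16,18,24): 16²+18² = 580 > 576 = 24² → acute
(585,504,297): 297²+504² = 342225 = 585² → right
(118,111,105): 105²+111² = 23346 > 13924 = 118² → acute
2 of the 4 are acute.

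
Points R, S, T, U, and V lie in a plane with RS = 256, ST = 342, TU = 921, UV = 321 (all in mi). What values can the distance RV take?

2 ≤ RV ≤ 1840 mi

The maximum is all hops collinear in one direction: 256 + 342 + 921 + 321 = 1840.
The longest hop is 921; the others sum to 919. Folding the others back against it leaves at least 921 − 919 = 2.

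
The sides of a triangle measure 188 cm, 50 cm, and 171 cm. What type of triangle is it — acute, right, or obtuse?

obtuse

Compare the square of the longest side to the sum of squares of the other two: 50² + 171² = 31741 < 35344 = 188².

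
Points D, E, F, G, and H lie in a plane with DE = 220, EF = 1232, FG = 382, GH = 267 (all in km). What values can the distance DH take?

363 ≤ DH ≤ 2101 km

The maximum is all hops collinear in one direction: 220 + 1232 + 382 + 267 = 2101.
The longest hop is 1232; the others sum to 869. Folding the others back against it leaves at least 1232 − 869 = 363.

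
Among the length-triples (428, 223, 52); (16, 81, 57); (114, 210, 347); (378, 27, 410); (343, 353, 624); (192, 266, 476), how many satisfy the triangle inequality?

1

(52,223,428): 52+223 ≤ 428 → not valid
(16,57,81): 16+57 ≤ 81 → not valid
(114,210,347): 114+210 ≤ 347 → not valid
(27,378,410): 27+378 ≤ 410 → not valid
(343,353,624): 343+353 > 624 → valid
(192,266,476): 192+266 ≤ 476 → not valid
1 of the 6 triples forms a triangle.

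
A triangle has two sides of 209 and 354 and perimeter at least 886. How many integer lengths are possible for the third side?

240

Triangle inequality: 145 < x < 563. Perimeter ≥ 886 gives x ≥ 886 − 209 − 354 = 323.
So 323 ≤ x < 563; integers 323 through 562: 240 values.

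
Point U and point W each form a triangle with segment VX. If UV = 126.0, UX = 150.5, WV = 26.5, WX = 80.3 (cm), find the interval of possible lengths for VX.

From triangle UVX: |126.0 − 150.5| < VX < 126.0 + 150.5, i.e. 24.5 < VX < 276.5.
From triangle WVX: 53.8 < VX < 106.8.
Both must hold, so VX lies in the intersection.

53.8 < VX < 106.8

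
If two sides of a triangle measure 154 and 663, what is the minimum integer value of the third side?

510

The third side must be strictly greater than |154 − 663| = 509.
The smallest integer above 509 is 510.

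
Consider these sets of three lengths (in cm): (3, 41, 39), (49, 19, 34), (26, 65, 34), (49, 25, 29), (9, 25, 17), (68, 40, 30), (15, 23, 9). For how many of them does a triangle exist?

6

(3,39,41): 3+39 > 41 → valid
(19,34,49): 19+34 > 49 → valid
(26,34,65): 26+34 ≤ 65 → not valid
(25,29,49): 25+29 > 49 → valid
(9,17,25): 9+17 > 25 → valid
(30,40,68): 30+40 > 68 → valid
(9,15,23): 9+15 > 23 → valid
6 of the 7 triples form a triangle.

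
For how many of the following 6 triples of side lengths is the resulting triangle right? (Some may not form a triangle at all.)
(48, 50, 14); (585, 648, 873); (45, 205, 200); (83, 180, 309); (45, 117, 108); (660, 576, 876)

(48,50,14): 14²+48² = 2500 = 50² → right
(585,648,873): 585²+648² = 762129 = 873² → right
(45,205,200): 45²+200² = 42025 = 205² → right
(83,180,309): 83+180 ≤ 309, not a triangle
(45,117,108): 45²+108² = 13689 = 117² → right
(660,576,876): 576²+660² = 767376 = 876² → right
5 of the 6 are right.

5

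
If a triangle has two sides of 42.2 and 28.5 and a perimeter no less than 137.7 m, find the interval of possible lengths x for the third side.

Triangle inequality alone gives 13.7 < x < 70.7.
The perimeter condition gives x ≥ 137.7 − 42.2 − 28.5 = 67.0.
Intersecting the two: 67.0 ≤ x < 70.7.

67.0 ≤ x < 70.7 m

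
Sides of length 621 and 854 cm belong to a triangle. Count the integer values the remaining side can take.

The third side lies in the open interval (233, 1475).
Integers from 234 to 1474 inclusive: 1474 − 234 + 1 = 1241.

1241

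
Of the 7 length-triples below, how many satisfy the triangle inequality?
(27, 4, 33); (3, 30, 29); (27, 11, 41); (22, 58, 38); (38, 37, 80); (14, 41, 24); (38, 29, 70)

(4,27,33): 4+27 ≤ 33 → not valid
(3,29,30): 3+29 > 30 → valid
(11,27,41): 11+27 ≤ 41 → not valid
(22,38,58): 22+38 > 58 → valid
(37,38,80): 37+38 ≤ 80 → not valid
(14,24,41): 14+24 ≤ 41 → not valid
(29,38,70): 29+38 ≤ 70 → not valid
2 of the 7 triples form a triangle.

2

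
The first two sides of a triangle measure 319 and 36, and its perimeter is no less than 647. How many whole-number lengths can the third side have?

63

Triangle inequality: 283 < x < 355. Perimeter ≥ 647 gives x ≥ 647 − 319 − 36 = 292.
So 292 ≤ x < 355; integers 292 through 354: 63 values.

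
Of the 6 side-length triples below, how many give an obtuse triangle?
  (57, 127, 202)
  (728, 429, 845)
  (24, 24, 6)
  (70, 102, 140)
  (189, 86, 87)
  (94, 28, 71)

(57,127,202): 57+127 ≤ 202, not a triangle
(728,429,845): 429²+728² = 714025 = 845² → right
(24,24,6): 6²+24² = 612 > 576 = 24² → acute
(70,102,140): 70²+102² = 15304 < 19600 = 140² → obtuse
(189,86,87): 86+87 ≤ 189, not a triangle
(94,28,71): 28²+71² = 5825 < 8836 = 94² → obtuse
2 of the 6 are obtuse.

2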